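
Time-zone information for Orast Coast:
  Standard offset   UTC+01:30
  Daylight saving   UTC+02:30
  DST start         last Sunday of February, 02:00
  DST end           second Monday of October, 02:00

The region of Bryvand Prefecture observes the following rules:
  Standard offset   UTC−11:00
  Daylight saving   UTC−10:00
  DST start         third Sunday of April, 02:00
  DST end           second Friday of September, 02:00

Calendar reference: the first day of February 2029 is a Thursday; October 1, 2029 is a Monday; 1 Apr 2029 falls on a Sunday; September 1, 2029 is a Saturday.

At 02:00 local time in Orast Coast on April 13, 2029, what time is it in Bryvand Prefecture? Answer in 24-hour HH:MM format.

12:30

1 February 2029 is a Thursday, so Sundays fall on 4, 11, 18, 25; the last is February 25.
1 October 2029 is a Monday, so the first Monday is October 1 and the second is October 8.
Daylight saving runs 25 February – 8 October; April 13, 2029 is inside that window, so Orast Coast is at UTC+02:30.
02:00 Orast Coast − 2h30m = 23:30 UTC (rolling into the previous day, 12 April 2029).
1 April 2029 is a Sunday, so the first Sunday is April 1 and the third is April 15.
1 September 2029 is a Saturday, so the first Friday is September 7 and the second is September 14.
At the standard offset (UTC−11:00), 23:30 UTC − 11h = 12:30 Bryvand Prefecture standard time.
Daylight saving runs 15 April – 14 September; the standard-time date in Bryvand Prefecture, April 12, 2029, is outside that window, so Bryvand Prefecture is on standard time at UTC−11:00.
23:30 UTC − 11h = 12:30 Bryvand Prefecture.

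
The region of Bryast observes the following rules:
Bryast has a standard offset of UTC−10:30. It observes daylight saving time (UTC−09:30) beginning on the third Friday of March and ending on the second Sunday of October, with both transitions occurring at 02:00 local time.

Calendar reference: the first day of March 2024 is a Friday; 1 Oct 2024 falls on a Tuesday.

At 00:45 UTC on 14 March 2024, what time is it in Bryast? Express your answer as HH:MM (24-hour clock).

14:15

1 March 2024 is a Friday, so the first Friday is March 1 and the third is March 15.
1 October 2024 is a Tuesday, so the first Sunday is October 6 and the second is October 13.
At the standard offset (UTC−10:30), 00:45 UTC − 10h30m = 14:15 Bryast standard time (rolling into the previous day, 13 March 2024).
The standard-time date in Bryast, 13 March 2024, does not fall between 15 March and 13 October, so daylight saving is not in effect and Bryast is at UTC−10:30.
00:45 UTC − 10h30m = 14:15 local (rolling into the previous day, 13 March 2024).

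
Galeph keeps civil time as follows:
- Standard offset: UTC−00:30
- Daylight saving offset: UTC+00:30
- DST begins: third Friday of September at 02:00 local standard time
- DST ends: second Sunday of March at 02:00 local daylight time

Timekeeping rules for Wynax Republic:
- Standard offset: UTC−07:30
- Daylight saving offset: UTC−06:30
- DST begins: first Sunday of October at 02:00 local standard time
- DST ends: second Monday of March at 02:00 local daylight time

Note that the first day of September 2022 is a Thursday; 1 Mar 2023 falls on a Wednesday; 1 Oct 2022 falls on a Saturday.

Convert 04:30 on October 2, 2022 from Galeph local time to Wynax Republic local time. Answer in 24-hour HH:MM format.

1 September 2022 is a Thursday, so the first Friday is September 2 and the third is September 16.
1 March 2023 is a Wednesday, so the first Sunday is March 5 and the second is March 12.
October 2, 2022 falls between 16 September 2022 and 12 March 2023, so daylight saving is in effect and Galeph is at UTC+00:30.
04:30 Galeph − 0h30m = 04:00 UTC.
1 October 2022 is a Saturday, so the first Sunday is October 2.
1 March 2023 is a Wednesday, so the first Monday is March 6 and the second is March 13.
At the standard offset (UTC−07:30), 04:00 UTC − 7h30m = 20:30 Wynax Republic standard time (rolling into the previous day, 1 October 2022).
Daylight saving runs 2 October 2022 – 13 March 2023; the standard-time date in Wynax Republic, October 1, 2022, is outside that window, so Wynax Republic is on standard time at UTC−07:30.
04:00 UTC − 7h30m = 20:30 Wynax Republic (rolling into the previous day, 1 October 2022).

20:30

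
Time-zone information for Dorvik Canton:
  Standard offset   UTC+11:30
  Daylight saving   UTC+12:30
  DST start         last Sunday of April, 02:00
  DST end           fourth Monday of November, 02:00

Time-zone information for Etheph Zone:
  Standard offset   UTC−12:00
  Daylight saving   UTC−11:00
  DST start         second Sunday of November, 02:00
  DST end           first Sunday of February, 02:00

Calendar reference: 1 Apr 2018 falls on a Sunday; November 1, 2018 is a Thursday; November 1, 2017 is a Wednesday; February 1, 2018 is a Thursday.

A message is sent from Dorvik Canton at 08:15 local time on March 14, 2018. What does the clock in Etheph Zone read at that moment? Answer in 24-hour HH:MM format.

1 April 2018 is a Sunday, so Sundays fall on 1, 8, 15, 22, 29; the last is April 29.
1 November 2018 is a Thursday, so the first Monday is November 5 and the fourth is November 26.
Daylight saving runs 29 April – 26 November; March 14, 2018 is outside that window, so Dorvik Canton is on standard time at UTC+11:30.
08:15 Dorvik Canton − 11h30m = 20:45 UTC (rolling into the previous day, 13 March 2018).
1 November 2017 is a Wednesday, so the first Sunday is November 5 and the second is November 12.
1 February 2018 is a Thursday, so the first Sunday is February 4.
At the standard offset (UTC−12:00), 20:45 UTC − 12h = 08:45 Etheph Zone standard time.
Daylight saving runs 12 November 2017 – 4 February 2018; the standard-time date in Etheph Zone, March 13, 2018, is outside that window, so Etheph Zone is on standard time at UTC−12:00.
20:45 UTC − 12h = 08:45 Etheph Zone.

08:45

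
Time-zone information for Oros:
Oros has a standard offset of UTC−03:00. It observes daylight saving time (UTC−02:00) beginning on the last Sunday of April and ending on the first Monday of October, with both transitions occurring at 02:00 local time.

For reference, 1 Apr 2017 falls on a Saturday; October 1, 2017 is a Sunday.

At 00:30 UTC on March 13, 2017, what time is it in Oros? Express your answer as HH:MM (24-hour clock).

1 April 2017 is a Saturday, so Sundays fall on 2, 9, 16, 23, 30; the last is April 30.
1 October 2017 is a Sunday, so the first Monday is October 2.
At the standard offset (UTC−03:00), 00:30 UTC − 3h = 21:30 Oros standard time (rolling into the previous day, 12 March 2017).
Daylight saving runs 30 April – 2 October; the standard-time date in Oros, March 12, 2017, is outside that window, so Oros is on standard time at UTC−03:00.
00:30 UTC − 3h = 21:30 local (rolling into the previous day, 12 March 2017).

21:30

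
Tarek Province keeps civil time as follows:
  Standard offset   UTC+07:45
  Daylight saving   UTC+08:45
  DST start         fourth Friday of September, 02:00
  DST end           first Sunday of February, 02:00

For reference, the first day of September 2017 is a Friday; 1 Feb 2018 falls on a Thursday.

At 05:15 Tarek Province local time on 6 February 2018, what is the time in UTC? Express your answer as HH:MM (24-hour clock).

21:30

1 September 2017 is a Friday, so the first Friday is September 1 and the fourth is September 22.
1 February 2018 is a Thursday, so the first Sunday is February 4.
Daylight saving runs 22 September 2017 – 4 February 2018; 6 February 2018 is outside that window, so Tarek Province is on standard time at UTC+07:45.
05:15 local − 7h45m = 21:30 UTC (rolling into the previous day, 5 February 2018).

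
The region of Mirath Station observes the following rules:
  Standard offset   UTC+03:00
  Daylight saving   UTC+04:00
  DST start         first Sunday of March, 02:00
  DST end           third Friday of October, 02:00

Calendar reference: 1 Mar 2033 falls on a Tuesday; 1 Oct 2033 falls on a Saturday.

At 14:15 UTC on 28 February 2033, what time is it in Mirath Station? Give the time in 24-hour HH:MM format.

17:15

1 March 2033 is a Tuesday, so the first Sunday is March 6.
1 October 2033 is a Saturday, so the first Friday is October 7 and the third is October 21.
At the standard offset (UTC+03:00), 14:15 UTC + 3h = 17:15 Mirath Station standard time.
Daylight saving runs 6 March – 21 October; the standard-time date in Mirath Station, 28 February 2033, is outside that window, so Mirath Station is on standard time at UTC+03:00.
14:15 UTC + 3h = 17:15 local.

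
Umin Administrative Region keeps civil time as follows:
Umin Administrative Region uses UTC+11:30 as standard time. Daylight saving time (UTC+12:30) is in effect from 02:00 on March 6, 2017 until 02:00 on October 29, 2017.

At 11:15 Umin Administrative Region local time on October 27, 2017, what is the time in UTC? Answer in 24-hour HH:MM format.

22:45

October 27, 2017 lies within the daylight-saving period (6 March – 29 October), so Umin Administrative Region is on daylight time, UTC+12:30.
11:15 local − 12h30m = 22:45 UTC (rolling into the previous day, 26 October 2017).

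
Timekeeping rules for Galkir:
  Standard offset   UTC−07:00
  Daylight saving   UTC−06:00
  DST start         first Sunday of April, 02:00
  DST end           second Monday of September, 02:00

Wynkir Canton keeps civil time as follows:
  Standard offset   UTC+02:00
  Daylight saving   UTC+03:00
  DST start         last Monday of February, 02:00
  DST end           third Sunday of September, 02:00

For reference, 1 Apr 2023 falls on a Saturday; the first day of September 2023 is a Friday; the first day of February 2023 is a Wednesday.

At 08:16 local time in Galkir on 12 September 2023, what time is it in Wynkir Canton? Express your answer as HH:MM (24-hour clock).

1 April 2023 is a Saturday, so the first Sunday is April 2.
1 September 2023 is a Friday, so the first Monday is September 4 and the second is September 11.
12 September 2023 does not fall between 2 April and 11 September, so daylight saving is not in effect and Galkir is at UTC−07:00.
08:16 Galkir + 7h = 15:16 UTC.
1 February 2023 is a Wednesday, so Mondays fall on 6, 13, 20, 27; the last is February 27.
1 September 2023 is a Friday, so the first Sunday is September 3 and the third is September 17.
At the standard offset (UTC+02:00), 15:16 UTC + 2h = 17:16 Wynkir Canton standard time.
The standard-time date in Wynkir Canton, 12 September 2023, lies within the daylight-saving period (27 February – 17 September), so Wynkir Canton is on daylight time, UTC+03:00.
15:16 UTC + 3h = 18:16 Wynkir Canton.

18:16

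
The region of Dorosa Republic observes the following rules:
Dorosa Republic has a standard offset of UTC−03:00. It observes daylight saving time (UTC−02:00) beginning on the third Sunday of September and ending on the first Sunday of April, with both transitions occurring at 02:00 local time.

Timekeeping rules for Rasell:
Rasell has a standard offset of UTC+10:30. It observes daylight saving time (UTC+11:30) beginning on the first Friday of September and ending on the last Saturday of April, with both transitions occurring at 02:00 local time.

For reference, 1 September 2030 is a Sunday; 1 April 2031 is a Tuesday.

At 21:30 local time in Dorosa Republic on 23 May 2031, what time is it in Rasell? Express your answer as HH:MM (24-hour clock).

1 September 2030 is a Sunday, so the first Sunday is September 1 and the third is September 15.
1 April 2031 is a Tuesday, so the first Sunday is April 6.
23 May 2031 is outside the daylight-saving period (15 September 2030 – 6 April 2031), so Dorosa Republic is on standard time, UTC−03:00.
21:30 Dorosa Republic + 3h = 00:30 UTC (rolling into the next day, 24 May 2031).
1 September 2030 is a Sunday, so the first Friday is September 6.
1 April 2031 is a Tuesday, so Saturdays fall on 5, 12, 19, 26; the last is April 26.
At the standard offset (UTC+10:30), 00:30 UTC + 10h30m = 11:00 Rasell standard time.
The standard-time date in Rasell, 24 May 2031, is outside the daylight-saving period (6 September 2030 – 26 April 2031), so Rasell is on standard time, UTC+10:30.
00:30 UTC + 10h30m = 11:00 Rasell.

11:00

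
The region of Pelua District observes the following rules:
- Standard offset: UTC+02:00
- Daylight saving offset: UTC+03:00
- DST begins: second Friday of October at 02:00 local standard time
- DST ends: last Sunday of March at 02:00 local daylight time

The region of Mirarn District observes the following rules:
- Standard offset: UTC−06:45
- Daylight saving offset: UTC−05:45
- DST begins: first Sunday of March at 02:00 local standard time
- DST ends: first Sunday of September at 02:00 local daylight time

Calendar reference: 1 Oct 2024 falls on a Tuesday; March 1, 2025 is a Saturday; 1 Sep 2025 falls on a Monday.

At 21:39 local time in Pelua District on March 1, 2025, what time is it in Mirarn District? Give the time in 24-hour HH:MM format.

11:54

1 October 2024 is a Tuesday, so the first Friday is October 4 and the second is October 11.
1 March 2025 is a Saturday, so Sundays fall on 2, 9, 16, 23, 30; the last is March 30.
March 1, 2025 lies within the daylight-saving period (11 October 2024 – 30 March 2025), so Pelua District is on daylight time, UTC+03:00.
21:39 Pelua District − 3h = 18:39 UTC.
1 March 2025 is a Saturday, so the first Sunday is March 2.
1 September 2025 is a Monday, so the first Sunday is September 7.
At the standard offset (UTC−06:45), 18:39 UTC − 6h45m = 11:54 Mirarn District standard time.
The standard-time date in Mirarn District, March 1, 2025, is outside the daylight-saving period (2 March – 7 September), so Mirarn District is on standard time, UTC−06:45.
18:39 UTC − 6h45m = 11:54 Mirarn District.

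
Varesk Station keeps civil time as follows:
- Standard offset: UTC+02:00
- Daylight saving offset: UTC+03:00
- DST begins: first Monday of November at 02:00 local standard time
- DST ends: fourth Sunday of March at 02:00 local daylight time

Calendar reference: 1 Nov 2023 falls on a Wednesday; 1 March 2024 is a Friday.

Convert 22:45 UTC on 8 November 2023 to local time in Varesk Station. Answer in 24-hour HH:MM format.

1 November 2023 is a Wednesday, so the first Monday is November 6.
1 March 2024 is a Friday, so the first Sunday is March 3 and the fourth is March 24.
At the standard offset (UTC+02:00), 22:45 UTC + 2h = 00:45 Varesk Station standard time (rolling into the next day, 9 November 2023).
Daylight saving runs 6 November 2023 – 24 March 2024; the standard-time date in Varesk Station, 9 November 2023, is inside that window, so Varesk Station is at UTC+03:00.
22:45 UTC + 3h = 01:45 local (rolling into the next day, 9 November 2023).

01:45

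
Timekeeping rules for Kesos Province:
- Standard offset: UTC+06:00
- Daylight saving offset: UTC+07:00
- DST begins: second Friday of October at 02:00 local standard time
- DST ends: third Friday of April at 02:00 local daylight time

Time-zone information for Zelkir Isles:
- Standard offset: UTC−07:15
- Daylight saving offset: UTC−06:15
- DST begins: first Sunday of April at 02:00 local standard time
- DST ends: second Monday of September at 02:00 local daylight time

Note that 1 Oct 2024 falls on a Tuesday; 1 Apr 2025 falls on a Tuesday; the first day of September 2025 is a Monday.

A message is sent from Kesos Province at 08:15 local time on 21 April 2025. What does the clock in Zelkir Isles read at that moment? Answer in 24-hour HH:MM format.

20:00

1 October 2024 is a Tuesday, so the first Friday is October 4 and the second is October 11.
1 April 2025 is a Tuesday, so the first Friday is April 4 and the third is April 18.
Daylight saving runs 11 October 2024 – 18 April 2025; 21 April 2025 is outside that window, so Kesos Province is on standard time at UTC+06:00.
08:15 Kesos Province − 6h = 02:15 UTC.
1 April 2025 is a Tuesday, so the first Sunday is April 6.
1 September 2025 is a Monday, so the first Monday is September 1 and the second is September 8.
At the standard offset (UTC−07:15), 02:15 UTC − 7h15m = 19:00 Zelkir Isles standard time (rolling into the previous day, 20 April 2025).
Daylight saving runs 6 April – 8 September; the standard-time date in Zelkir Isles, 20 April 2025, is inside that window, so Zelkir Isles is at UTC−06:15.
02:15 UTC − 6h15m = 20:00 Zelkir Isles (rolling into the previous day, 20 April 2025).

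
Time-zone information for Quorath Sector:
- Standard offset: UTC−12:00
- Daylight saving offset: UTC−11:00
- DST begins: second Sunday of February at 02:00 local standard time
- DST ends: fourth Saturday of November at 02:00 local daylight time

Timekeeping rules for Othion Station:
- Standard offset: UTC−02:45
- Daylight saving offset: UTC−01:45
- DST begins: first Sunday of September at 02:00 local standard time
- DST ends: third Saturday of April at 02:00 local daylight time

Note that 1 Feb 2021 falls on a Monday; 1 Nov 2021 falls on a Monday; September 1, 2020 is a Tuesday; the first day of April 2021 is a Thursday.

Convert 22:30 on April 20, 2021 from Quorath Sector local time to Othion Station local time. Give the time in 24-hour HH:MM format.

06:45

1 February 2021 is a Monday, so the first Sunday is February 7 and the second is February 14.
1 November 2021 is a Monday, so the first Saturday is November 6 and the fourth is November 27.
Daylight saving runs 14 February – 27 November; April 20, 2021 is inside that window, so Quorath Sector is at UTC−11:00.
22:30 Quorath Sector + 11h = 09:30 UTC (rolling into the next day, 21 April 2021).
1 September 2020 is a Tuesday, so the first Sunday is September 6.
1 April 2021 is a Thursday, so the first Saturday is April 3 and the third is April 17.
At the standard offset (UTC−02:45), 09:30 UTC − 2h45m = 06:45 Othion Station standard time.
Daylight saving runs 6 September 2020 – 17 April 2021; the standard-time date in Othion Station, April 21, 2021, is outside that window, so Othion Station is on standard time at UTC−02:45.
09:30 UTC − 2h45m = 06:45 Othion Station.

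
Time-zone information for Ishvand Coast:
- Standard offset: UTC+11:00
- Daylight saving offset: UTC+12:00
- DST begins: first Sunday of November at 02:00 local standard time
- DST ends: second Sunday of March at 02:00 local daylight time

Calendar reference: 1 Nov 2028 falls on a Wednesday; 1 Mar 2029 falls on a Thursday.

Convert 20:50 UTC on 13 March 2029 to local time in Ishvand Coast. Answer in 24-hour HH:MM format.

1 November 2028 is a Wednesday, so the first Sunday is November 5.
1 March 2029 is a Thursday, so the first Sunday is March 4 and the second is March 11.
At the standard offset (UTC+11:00), 20:50 UTC + 11h = 07:50 Ishvand Coast standard time (rolling into the next day, 14 March 2029).
The standard-time date in Ishvand Coast, 14 March 2029, does not fall between 5 November 2028 and 11 March 2029, so daylight saving is not in effect and Ishvand Coast is at UTC+11:00.
20:50 UTC + 11h = 07:50 local (rolling into the next day, 14 March 2029).

07:50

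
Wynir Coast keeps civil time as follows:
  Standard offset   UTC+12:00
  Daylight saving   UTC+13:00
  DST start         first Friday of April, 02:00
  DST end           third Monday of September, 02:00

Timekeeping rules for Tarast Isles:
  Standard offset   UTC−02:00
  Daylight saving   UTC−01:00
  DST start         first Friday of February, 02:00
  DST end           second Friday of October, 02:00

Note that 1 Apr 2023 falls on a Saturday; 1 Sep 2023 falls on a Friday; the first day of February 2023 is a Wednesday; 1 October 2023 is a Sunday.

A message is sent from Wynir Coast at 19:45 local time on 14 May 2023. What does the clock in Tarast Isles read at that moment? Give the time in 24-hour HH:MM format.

1 April 2023 is a Saturday, so the first Friday is April 7.
1 September 2023 is a Friday, so the first Monday is September 4 and the third is September 18.
14 May 2023 lies within the daylight-saving period (7 April – 18 September), so Wynir Coast is on daylight time, UTC+13:00.
19:45 Wynir Coast − 13h = 06:45 UTC.
1 February 2023 is a Wednesday, so the first Friday is February 3.
1 October 2023 is a Sunday, so the first Friday is October 6 and the second is October 13.
At the standard offset (UTC−02:00), 06:45 UTC − 2h = 04:45 Tarast Isles standard time.
The standard-time date in Tarast Isles, 14 May 2023, lies within the daylight-saving period (3 February – 13 October), so Tarast Isles is on daylight time, UTC−01:00.
06:45 UTC − 1h = 05:45 Tarast Isles.

05:45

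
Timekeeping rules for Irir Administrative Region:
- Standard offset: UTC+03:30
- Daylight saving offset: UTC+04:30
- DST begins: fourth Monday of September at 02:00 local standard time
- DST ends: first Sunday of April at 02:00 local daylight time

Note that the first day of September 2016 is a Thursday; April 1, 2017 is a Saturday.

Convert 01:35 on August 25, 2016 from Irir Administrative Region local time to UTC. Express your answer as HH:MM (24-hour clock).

22:05

1 September 2016 is a Thursday, so the first Monday is September 5 and the fourth is September 26.
1 April 2017 is a Saturday, so the first Sunday is April 2.
Daylight saving runs 26 September 2016 – 2 April 2017; August 25, 2016 is outside that window, so Irir Administrative Region is on standard time at UTC+03:30.
01:35 local − 3h30m = 22:05 UTC (rolling into the previous day, 24 August 2016).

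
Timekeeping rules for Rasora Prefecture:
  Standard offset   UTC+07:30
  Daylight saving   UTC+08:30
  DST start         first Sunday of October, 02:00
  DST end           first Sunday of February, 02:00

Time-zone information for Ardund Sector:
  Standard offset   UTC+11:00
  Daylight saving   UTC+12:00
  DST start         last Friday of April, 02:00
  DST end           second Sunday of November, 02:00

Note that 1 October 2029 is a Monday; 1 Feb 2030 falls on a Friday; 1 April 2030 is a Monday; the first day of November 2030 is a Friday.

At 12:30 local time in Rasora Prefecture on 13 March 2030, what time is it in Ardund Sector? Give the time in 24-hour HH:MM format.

1 October 2029 is a Monday, so the first Sunday is October 7.
1 February 2030 is a Friday, so the first Sunday is February 3.
13 March 2030 does not fall between 7 October 2029 and 3 February 2030, so daylight saving is not in effect and Rasora Prefecture is at UTC+07:30.
12:30 Rasora Prefecture − 7h30m = 05:00 UTC.
1 April 2030 is a Monday, so Fridays fall on 5, 12, 19, 26; the last is April 26.
1 November 2030 is a Friday, so the first Sunday is November 3 and the second is November 10.
At the standard offset (UTC+11:00), 05:00 UTC + 11h = 16:00 Ardund Sector standard time.
Daylight saving runs 26 April – 10 November; the standard-time date in Ardund Sector, 13 March 2030, is outside that window, so Ardund Sector is on standard time at UTC+11:00.
05:00 UTC + 11h = 16:00 Ardund Sector.

16:00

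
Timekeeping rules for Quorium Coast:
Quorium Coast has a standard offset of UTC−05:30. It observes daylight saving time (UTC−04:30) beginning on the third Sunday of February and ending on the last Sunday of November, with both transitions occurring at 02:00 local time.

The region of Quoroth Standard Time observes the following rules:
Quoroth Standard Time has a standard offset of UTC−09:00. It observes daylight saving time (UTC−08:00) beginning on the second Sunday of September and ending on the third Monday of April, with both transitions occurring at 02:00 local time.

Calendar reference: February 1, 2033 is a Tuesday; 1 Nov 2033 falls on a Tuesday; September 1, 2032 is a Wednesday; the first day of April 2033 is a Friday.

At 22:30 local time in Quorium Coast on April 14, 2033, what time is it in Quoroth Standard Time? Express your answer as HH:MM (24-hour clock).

19:00

1 February 2033 is a Tuesday, so the first Sunday is February 6 and the third is February 20.
1 November 2033 is a Tuesday, so Sundays fall on 6, 13, 20, 27; the last is November 27.
April 14, 2033 falls between 20 February and 27 November, so daylight saving is in effect and Quorium Coast is at UTC−04:30.
22:30 Quorium Coast + 4h30m = 03:00 UTC (rolling into the next day, 15 April 2033).
1 September 2032 is a Wednesday, so the first Sunday is September 5 and the second is September 12.
1 April 2033 is a Friday, so the first Monday is April 4 and the third is April 18.
At the standard offset (UTC−09:00), 03:00 UTC − 9h = 18:00 Quoroth Standard Time standard time (rolling into the previous day, 14 April 2033).
Daylight saving runs 12 September 2032 – 18 April 2033; the standard-time date in Quoroth Standard Time, April 14, 2033, is inside that window, so Quoroth Standard Time is at UTC−08:00.
03:00 UTC − 8h = 19:00 Quoroth Standard Time (rolling into the previous day, 14 April 2033).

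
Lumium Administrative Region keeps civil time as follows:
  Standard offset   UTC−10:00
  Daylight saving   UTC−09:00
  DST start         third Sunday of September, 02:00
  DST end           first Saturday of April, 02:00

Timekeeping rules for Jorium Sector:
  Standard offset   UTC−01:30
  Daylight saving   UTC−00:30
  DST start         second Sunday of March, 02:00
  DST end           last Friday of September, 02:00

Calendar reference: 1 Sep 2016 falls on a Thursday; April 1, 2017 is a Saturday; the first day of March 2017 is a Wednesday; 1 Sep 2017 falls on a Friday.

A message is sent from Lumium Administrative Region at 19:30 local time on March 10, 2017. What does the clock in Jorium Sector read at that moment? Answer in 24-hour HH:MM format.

1 September 2016 is a Thursday, so the first Sunday is September 4 and the third is September 18.
1 April 2017 is a Saturday, so the first Saturday is April 1.
March 10, 2017 lies within the daylight-saving period (18 September 2016 – 1 April 2017), so Lumium Administrative Region is on daylight time, UTC−09:00.
19:30 Lumium Administrative Region + 9h = 04:30 UTC (rolling into the next day, 11 March 2017).
1 March 2017 is a Wednesday, so the first Sunday is March 5 and the second is March 12.
1 September 2017 is a Friday, so Fridays fall on 1, 8, 15, 22, 29; the last is September 29.
At the standard offset (UTC−01:30), 04:30 UTC − 1h30m = 03:00 Jorium Sector standard time.
The standard-time date in Jorium Sector, March 11, 2017, does not fall between 12 March and 29 September, so daylight saving is not in effect and Jorium Sector is at UTC−01:30.
04:30 UTC − 1h30m = 03:00 Jorium Sector.

03:00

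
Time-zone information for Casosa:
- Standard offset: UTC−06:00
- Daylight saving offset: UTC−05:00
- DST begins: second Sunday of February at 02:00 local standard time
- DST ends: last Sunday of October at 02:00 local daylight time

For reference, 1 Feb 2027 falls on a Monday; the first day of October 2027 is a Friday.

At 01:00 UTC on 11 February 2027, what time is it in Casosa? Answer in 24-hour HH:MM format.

1 February 2027 is a Monday, so the first Sunday is February 7 and the second is February 14.
1 October 2027 is a Friday, so Sundays fall on 3, 10, 17, 24, 31; the last is October 31.
At the standard offset (UTC−06:00), 01:00 UTC − 6h = 19:00 Casosa standard time (rolling into the previous day, 10 February 2027).
Daylight saving runs 14 February – 31 October; the standard-time date in Casosa, 10 February 2027, is outside that window, so Casosa is on standard time at UTC−06:00.
01:00 UTC − 6h = 19:00 local (rolling into the previous day, 10 February 2027).

19:00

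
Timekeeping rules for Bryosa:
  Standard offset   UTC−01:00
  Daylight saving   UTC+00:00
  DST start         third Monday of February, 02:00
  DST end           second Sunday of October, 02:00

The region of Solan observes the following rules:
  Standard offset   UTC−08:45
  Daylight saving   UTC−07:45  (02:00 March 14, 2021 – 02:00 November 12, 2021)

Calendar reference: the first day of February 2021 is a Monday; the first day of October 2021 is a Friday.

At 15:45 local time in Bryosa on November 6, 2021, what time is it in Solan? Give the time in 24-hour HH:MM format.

09:00

1 February 2021 is a Monday, so the first Monday is February 1 and the third is February 15.
1 October 2021 is a Friday, so the first Sunday is October 3 and the second is October 10.
Daylight saving runs 15 February – 10 October; November 6, 2021 is outside that window, so Bryosa is on standard time at UTC−01:00.
15:45 Bryosa + 1h = 16:45 UTC.
At the standard offset (UTC−08:45), 16:45 UTC − 8h45m = 08:00 Solan standard time.
The standard-time date in Solan, November 6, 2021, lies within the daylight-saving period (14 March – 12 November), so Solan is on daylight time, UTC−07:45.
16:45 UTC − 7h45m = 09:00 Solan.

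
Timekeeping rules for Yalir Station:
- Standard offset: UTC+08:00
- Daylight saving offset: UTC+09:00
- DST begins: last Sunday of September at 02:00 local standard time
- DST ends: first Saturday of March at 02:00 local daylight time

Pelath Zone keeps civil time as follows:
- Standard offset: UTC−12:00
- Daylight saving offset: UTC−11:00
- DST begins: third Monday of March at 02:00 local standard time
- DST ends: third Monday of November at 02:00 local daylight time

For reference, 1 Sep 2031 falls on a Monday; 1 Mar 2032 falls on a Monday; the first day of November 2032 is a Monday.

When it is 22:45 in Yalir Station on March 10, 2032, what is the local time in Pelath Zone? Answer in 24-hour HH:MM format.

1 September 2031 is a Monday, so Sundays fall on 7, 14, 21, 28; the last is September 28.
1 March 2032 is a Monday, so the first Saturday is March 6.
March 10, 2032 is outside the daylight-saving period (28 September 2031 – 6 March 2032), so Yalir Station is on standard time, UTC+08:00.
22:45 Yalir Station − 8h = 14:45 UTC.
1 March 2032 is a Monday, so the first Monday is March 1 and the third is March 15.
1 November 2032 is a Monday, so the first Monday is November 1 and the third is November 15.
At the standard offset (UTC−12:00), 14:45 UTC − 12h = 02:45 Pelath Zone standard time.
Daylight saving runs 15 March – 15 November; the standard-time date in Pelath Zone, March 10, 2032, is outside that window, so Pelath Zone is on standard time at UTC−12:00.
14:45 UTC − 12h = 02:45 Pelath Zone.

02:45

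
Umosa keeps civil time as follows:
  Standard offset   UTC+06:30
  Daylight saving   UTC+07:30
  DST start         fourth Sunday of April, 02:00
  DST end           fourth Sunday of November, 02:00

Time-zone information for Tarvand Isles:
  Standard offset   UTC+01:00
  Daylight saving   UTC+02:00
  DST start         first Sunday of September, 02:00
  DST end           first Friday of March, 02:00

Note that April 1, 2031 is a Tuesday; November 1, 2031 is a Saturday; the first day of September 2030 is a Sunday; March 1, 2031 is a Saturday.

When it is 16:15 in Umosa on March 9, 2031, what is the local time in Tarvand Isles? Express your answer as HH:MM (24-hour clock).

1 April 2031 is a Tuesday, so the first Sunday is April 6 and the fourth is April 27.
1 November 2031 is a Saturday, so the first Sunday is November 2 and the fourth is November 23.
March 9, 2031 is outside the daylight-saving period (27 April – 23 November), so Umosa is on standard time, UTC+06:30.
16:15 Umosa − 6h30m = 09:45 UTC.
1 September 2030 is a Sunday, so the first Sunday is September 1.
1 March 2031 is a Saturday, so the first Friday is March 7.
At the standard offset (UTC+01:00), 09:45 UTC + 1h = 10:45 Tarvand Isles standard time.
The standard-time date in Tarvand Isles, March 9, 2031, does not fall between 1 September 2030 and 7 March 2031, so daylight saving is not in effect and Tarvand Isles is at UTC+01:00.
09:45 UTC + 1h = 10:45 Tarvand Isles.

10:45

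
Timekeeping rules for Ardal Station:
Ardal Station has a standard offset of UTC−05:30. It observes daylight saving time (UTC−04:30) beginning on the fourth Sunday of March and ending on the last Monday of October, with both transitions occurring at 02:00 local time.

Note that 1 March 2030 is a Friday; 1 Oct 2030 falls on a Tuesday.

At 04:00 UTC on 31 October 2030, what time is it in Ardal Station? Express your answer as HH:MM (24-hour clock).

22:30

1 March 2030 is a Friday, so the first Sunday is March 3 and the fourth is March 24.
1 October 2030 is a Tuesday, so Mondays fall on 7, 14, 21, 28; the last is October 28.
At the standard offset (UTC−05:30), 04:00 UTC − 5h30m = 22:30 Ardal Station standard time (rolling into the previous day, 30 October 2030).
The standard-time date in Ardal Station, 30 October 2030, is outside the daylight-saving period (24 March – 28 October), so Ardal Station is on standard time, UTC−05:30.
04:00 UTC − 5h30m = 22:30 local (rolling into the previous day, 30 October 2030).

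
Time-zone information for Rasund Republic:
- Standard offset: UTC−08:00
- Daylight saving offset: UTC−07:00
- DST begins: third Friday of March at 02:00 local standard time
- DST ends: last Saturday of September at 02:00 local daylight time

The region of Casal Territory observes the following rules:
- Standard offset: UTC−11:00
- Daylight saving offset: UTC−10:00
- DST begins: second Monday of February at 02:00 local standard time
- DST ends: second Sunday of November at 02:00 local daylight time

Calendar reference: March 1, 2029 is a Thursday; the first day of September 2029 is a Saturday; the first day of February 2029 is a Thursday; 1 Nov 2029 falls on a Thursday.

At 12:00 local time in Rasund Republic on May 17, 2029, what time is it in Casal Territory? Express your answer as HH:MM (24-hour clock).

1 March 2029 is a Thursday, so the first Friday is March 2 and the third is March 16.
1 September 2029 is a Saturday, so Saturdays fall on 1, 8, 15, 22, 29; the last is September 29.
May 17, 2029 lies within the daylight-saving period (16 March – 29 September), so Rasund Republic is on daylight time, UTC−07:00.
12:00 Rasund Republic + 7h = 19:00 UTC.
1 February 2029 is a Thursday, so the first Monday is February 5 and the second is February 12.
1 November 2029 is a Thursday, so the first Sunday is November 4 and the second is November 11.
At the standard offset (UTC−11:00), 19:00 UTC − 11h = 08:00 Casal Territory standard time.
Daylight saving runs 12 February – 11 November; the standard-time date in Casal Territory, May 17, 2029, is inside that window, so Casal Territory is at UTC−10:00.
19:00 UTC − 10h = 09:00 Casal Territory.

09:00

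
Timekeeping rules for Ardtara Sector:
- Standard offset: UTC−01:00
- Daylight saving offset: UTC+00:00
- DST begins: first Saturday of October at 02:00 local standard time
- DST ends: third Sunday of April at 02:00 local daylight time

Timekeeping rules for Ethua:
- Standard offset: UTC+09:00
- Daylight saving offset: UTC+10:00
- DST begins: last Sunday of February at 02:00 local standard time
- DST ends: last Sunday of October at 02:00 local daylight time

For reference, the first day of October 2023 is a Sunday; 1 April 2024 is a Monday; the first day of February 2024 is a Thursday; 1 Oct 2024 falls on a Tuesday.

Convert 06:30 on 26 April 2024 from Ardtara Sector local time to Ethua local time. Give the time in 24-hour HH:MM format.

17:30

1 October 2023 is a Sunday, so the first Saturday is October 7.
1 April 2024 is a Monday, so the first Sunday is April 7 and the third is April 21.
26 April 2024 does not fall between 7 October 2023 and 21 April 2024, so daylight saving is not in effect and Ardtara Sector is at UTC−01:00.
06:30 Ardtara Sector + 1h = 07:30 UTC.
1 February 2024 is a Thursday, so Sundays fall on 4, 11, 18, 25; the last is February 25.
1 October 2024 is a Tuesday, so Sundays fall on 6, 13, 20, 27; the last is October 27.
At the standard offset (UTC+09:00), 07:30 UTC + 9h = 16:30 Ethua standard time.
Daylight saving runs 25 February – 27 October; the standard-time date in Ethua, 26 April 2024, is inside that window, so Ethua is at UTC+10:00.
07:30 UTC + 10h = 17:30 Ethua.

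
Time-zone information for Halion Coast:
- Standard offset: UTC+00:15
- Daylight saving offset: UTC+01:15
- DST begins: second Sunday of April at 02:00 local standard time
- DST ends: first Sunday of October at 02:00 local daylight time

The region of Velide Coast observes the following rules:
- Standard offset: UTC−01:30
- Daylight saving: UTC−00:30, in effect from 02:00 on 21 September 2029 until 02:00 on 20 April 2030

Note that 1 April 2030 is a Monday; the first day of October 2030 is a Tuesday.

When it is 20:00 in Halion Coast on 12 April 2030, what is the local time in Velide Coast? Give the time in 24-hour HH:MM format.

1 April 2030 is a Monday, so the first Sunday is April 7 and the second is April 14.
1 October 2030 is a Tuesday, so the first Sunday is October 6.
12 April 2030 does not fall between 14 April and 6 October, so daylight saving is not in effect and Halion Coast is at UTC+00:15.
20:00 Halion Coast − 0h15m = 19:45 UTC.
At the standard offset (UTC−01:30), 19:45 UTC − 1h30m = 18:15 Velide Coast standard time.
Daylight saving runs 21 September 2029 – 20 April 2030; the standard-time date in Velide Coast, 12 April 2030, is inside that window, so Velide Coast is at UTC−00:30.
19:45 UTC − 0h30m = 19:15 Velide Coast.

19:15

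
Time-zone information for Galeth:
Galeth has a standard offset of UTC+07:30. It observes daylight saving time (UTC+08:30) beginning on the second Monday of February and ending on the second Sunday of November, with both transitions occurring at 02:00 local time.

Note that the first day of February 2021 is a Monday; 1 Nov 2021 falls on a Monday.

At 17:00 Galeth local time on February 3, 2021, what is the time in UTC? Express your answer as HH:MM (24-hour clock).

1 February 2021 is a Monday, so the first Monday is February 1 and the second is February 8.
1 November 2021 is a Monday, so the first Sunday is November 7 and the second is November 14.
February 3, 2021 does not fall between 8 February and 14 November, so daylight saving is not in effect and Galeth is at UTC+07:30.
17:00 local − 7h30m = 09:30 UTC.

09:30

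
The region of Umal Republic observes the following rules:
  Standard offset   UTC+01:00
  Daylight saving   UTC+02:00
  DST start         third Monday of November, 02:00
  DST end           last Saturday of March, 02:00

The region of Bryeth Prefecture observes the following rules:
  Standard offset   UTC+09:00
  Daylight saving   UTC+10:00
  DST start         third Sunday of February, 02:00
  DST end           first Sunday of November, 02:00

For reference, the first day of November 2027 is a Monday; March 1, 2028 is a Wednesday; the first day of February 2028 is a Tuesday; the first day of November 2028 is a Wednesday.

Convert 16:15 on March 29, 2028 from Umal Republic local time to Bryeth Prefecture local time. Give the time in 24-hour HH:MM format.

1 November 2027 is a Monday, so the first Monday is November 1 and the third is November 15.
1 March 2028 is a Wednesday, so Saturdays fall on 4, 11, 18, 25; the last is March 25.
March 29, 2028 does not fall between 15 November 2027 and 25 March 2028, so daylight saving is not in effect and Umal Republic is at UTC+01:00.
16:15 Umal Republic − 1h = 15:15 UTC.
1 February 2028 is a Tuesday, so the first Sunday is February 6 and the third is February 20.
1 November 2028 is a Wednesday, so the first Sunday is November 5.
At the standard offset (UTC+09:00), 15:15 UTC + 9h = 00:15 Bryeth Prefecture standard time (rolling into the next day, 30 March 2028).
The standard-time date in Bryeth Prefecture, March 30, 2028, falls between 20 February and 5 November, so daylight saving is in effect and Bryeth Prefecture is at UTC+10:00.
15:15 UTC + 10h = 01:15 Bryeth Prefecture (rolling into the next day, 30 March 2028).

01:15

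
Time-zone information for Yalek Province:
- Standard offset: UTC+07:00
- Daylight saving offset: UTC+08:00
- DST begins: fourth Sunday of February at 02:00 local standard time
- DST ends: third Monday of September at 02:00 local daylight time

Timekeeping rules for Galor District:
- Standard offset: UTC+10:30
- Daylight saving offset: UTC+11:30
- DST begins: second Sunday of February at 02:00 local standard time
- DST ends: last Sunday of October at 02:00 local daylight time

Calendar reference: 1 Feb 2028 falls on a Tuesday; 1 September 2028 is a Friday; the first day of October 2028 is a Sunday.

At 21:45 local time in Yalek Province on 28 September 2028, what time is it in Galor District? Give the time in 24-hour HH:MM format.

1 February 2028 is a Tuesday, so the first Sunday is February 6 and the fourth is February 27.
1 September 2028 is a Friday, so the first Monday is September 4 and the third is September 18.
Daylight saving runs 27 February – 18 September; 28 September 2028 is outside that window, so Yalek Province is on standard time at UTC+07:00.
21:45 Yalek Province − 7h = 14:45 UTC.
1 February 2028 is a Tuesday, so the first Sunday is February 6 and the second is February 13.
1 October 2028 is a Sunday, so Sundays fall on 1, 8, 15, 22, 29; the last is October 29.
At the standard offset (UTC+10:30), 14:45 UTC + 10h30m = 01:15 Galor District standard time (rolling into the next day, 29 September 2028).
The standard-time date in Galor District, 29 September 2028, lies within the daylight-saving period (13 February – 29 October), so Galor District is on daylight time, UTC+11:30.
14:45 UTC + 11h30m = 02:15 Galor District (rolling into the next day, 29 September 2028).

02:15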